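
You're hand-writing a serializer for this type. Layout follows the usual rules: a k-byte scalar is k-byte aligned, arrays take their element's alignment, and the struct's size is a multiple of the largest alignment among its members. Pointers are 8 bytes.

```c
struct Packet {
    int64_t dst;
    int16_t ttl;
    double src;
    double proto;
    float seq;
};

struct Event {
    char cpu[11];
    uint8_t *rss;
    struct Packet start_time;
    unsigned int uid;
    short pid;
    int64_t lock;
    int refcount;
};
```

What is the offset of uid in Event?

64

Packet: 0..8  dst  (8B, 8-aligned); 8..10  ttl  (2B, 2-aligned); 10..16  -- padding (6B); 16..24  src  (8B, 8-aligned); 24..32  proto  (8B, 8-aligned); 32..36  seq  (4B, 4-aligned); 36..40  -- tail padding (4B); sizeof = 40, alignof = 8
0..11  cpu  (11B, 1-aligned)
11..16  -- padding (5B)
16..24  rss  (8B, 8-aligned)
24..64  start_time  (40B, 8-aligned)
64..68  uid  (4B, 4-aligned)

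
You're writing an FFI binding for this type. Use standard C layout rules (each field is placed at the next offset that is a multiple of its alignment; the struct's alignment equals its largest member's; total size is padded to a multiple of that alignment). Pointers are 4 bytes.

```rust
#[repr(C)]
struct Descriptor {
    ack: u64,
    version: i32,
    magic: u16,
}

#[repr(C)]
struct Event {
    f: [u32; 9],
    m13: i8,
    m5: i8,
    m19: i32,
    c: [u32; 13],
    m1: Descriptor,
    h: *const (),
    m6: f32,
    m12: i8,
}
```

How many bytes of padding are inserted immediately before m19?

Descriptor: 0..8  ack  (8B, 8-aligned); 8..12  version  (4B, 4-aligned); 12..14  magic  (2B, 2-aligned); 14..16  -- tail padding (2B); sizeof = 16, alignof = 8
0..36  f  (36B, 4-aligned)
36..37  m13  (1B, 1-aligned)
37..38  m5  (1B, 1-aligned)
38..40  -- padding (2B)
40..44  m19  (4B, 4-aligned)

2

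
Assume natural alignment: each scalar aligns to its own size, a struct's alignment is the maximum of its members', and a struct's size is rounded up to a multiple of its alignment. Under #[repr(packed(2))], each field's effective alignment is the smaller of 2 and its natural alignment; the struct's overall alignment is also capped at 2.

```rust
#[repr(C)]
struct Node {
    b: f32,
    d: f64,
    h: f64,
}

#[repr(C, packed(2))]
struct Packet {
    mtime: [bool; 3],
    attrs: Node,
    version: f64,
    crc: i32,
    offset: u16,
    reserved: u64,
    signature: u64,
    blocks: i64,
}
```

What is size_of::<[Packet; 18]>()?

1188

Node: b at 0 (size 4, align 4) → ends 4; pad 4 to align 8 for d; d at 8 (size 8, align 8) → ends 16; h at 16 (size 8, align 8) → ends 24; total 24 bytes, alignment 8
mtime at 0 (size 3, align 1) → ends 3
pad 1 to align 2 for attrs
attrs at 4 (size 24, align 2) → ends 28
version at 28 (size 8, align 2) → ends 36
crc at 36 (size 4, align 2) → ends 40
offset at 40 (size 2, align 2) → ends 42
reserved at 42 (size 8, align 2) → ends 50
signature at 50 (size 8, align 2) → ends 58
blocks at 58 (size 8, align 2) → ends 66
total 66 bytes, alignment 2
array of 18: 18 × 66 = 1188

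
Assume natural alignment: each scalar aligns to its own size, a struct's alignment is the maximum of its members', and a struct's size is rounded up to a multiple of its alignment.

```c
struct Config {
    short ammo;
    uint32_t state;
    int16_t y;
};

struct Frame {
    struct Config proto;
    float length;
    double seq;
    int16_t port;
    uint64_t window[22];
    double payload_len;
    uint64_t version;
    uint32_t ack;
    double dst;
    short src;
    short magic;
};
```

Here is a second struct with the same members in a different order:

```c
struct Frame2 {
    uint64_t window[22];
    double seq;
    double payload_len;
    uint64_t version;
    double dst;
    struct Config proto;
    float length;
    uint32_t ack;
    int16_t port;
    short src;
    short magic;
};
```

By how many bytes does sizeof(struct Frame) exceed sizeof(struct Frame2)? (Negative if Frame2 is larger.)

Config: ammo at 0 (size 2, align 2) → ends 2; pad 2 to align 4 for state; state at 4 (size 4, align 4) → ends 8; y at 8 (size 2, align 2) → ends 10; tail pad 2 to reach multiple of 4; total 12 bytes, alignment 4
proto at 0 (size 12, align 4) → ends 12
length at 12 (size 4, align 4) → ends 16
seq at 16 (size 8, align 8) → ends 24
port at 24 (size 2, align 2) → ends 26
pad 6 to align 8 for window
window at 32 (size 176, align 8) → ends 208
payload_len at 208 (size 8, align 8) → ends 216
version at 216 (size 8, align 8) → ends 224
ack at 224 (size 4, align 4) → ends 228
pad 4 to align 8 for dst
dst at 232 (size 8, align 8) → ends 240
src at 240 (size 2, align 2) → ends 242
magic at 242 (size 2, align 2) → ends 244
tail pad 4 to reach multiple of 8
total 248 bytes, alignment 8
— Frame2 —
window at 0 (size 176, align 8) → ends 176
seq at 176 (size 8, align 8) → ends 184
payload_len at 184 (size 8, align 8) → ends 192
version at 192 (size 8, align 8) → ends 200
dst at 200 (size 8, align 8) → ends 208
proto at 208 (size 12, align 4) → ends 220
length at 220 (size 4, align 4) → ends 224
ack at 224 (size 4, align 4) → ends 228
port at 228 (size 2, align 2) → ends 230
src at 230 (size 2, align 2) → ends 232
magic at 232 (size 2, align 2) → ends 234
tail pad 6 to reach multiple of 8
total 240 bytes, alignment 8
248 − 240 = 8

8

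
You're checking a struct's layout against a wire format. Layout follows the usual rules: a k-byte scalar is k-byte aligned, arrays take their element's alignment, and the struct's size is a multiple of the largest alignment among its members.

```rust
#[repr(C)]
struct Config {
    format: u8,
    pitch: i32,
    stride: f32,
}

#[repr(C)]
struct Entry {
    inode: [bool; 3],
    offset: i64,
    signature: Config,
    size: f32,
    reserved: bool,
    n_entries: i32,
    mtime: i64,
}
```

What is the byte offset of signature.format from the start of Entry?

Config: format at 0 (size 1, align 1) → ends 1; pad 3 to align 4 for pitch; pitch at 4 (size 4, align 4) → ends 8; stride at 8 (size 4, align 4) → ends 12; total 12 bytes, alignment 4
inode at 0 (size 3, align 1) → ends 3
pad 5 to align 8 for offset
offset at 8 (size 8, align 8) → ends 16
signature at 16 (size 12, align 4) → ends 28
within Config: format at 0
16 + 0 = 16

16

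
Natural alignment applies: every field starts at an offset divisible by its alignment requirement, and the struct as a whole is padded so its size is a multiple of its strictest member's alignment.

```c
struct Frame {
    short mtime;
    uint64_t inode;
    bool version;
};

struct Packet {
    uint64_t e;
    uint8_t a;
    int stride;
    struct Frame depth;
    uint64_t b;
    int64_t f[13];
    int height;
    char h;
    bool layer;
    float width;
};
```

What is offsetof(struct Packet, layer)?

Frame: 0..2  mtime  (2B, 2-aligned); 2..8  -- padding (6B); 8..16  inode  (8B, 8-aligned); 16..17  version  (1B, 1-aligned); 17..24  -- tail padding (7B); sizeof = 24, alignof = 8
0..8  e  (8B, 8-aligned)
8..9  a  (1B, 1-aligned)
9..12  -- padding (3B)
12..16  stride  (4B, 4-aligned)
16..40  depth  (24B, 8-aligned)
40..48  b  (8B, 8-aligned)
48..152  f  (104B, 8-aligned)
152..156  height  (4B, 4-aligned)
156..157  h  (1B, 1-aligned)
157..158  layer  (1B, 1-aligned)

157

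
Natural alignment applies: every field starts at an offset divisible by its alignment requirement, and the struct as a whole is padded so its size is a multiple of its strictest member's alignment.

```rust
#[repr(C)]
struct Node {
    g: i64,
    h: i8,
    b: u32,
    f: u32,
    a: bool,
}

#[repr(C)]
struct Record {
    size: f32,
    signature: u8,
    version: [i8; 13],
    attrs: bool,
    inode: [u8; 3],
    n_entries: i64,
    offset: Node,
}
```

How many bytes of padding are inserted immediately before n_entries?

Node: @0: g [8B, align 8] → 8; @8: h [1B, align 1] → 9; +3 pad (align 4); @12: b [4B, align 4] → 16; @16: f [4B, align 4] → 20; @20: a [1B, align 1] → 21; +3 tail pad (align 8); size 24, align 8
@0: size [4B, align 4] → 4
@4: signature [1B, align 1] → 5
@5: version [13B, align 1] → 18
@18: attrs [1B, align 1] → 19
@19: inode [3B, align 1] → 22
+2 pad (align 8)
@24: n_entries [8B, align 8] → 32

2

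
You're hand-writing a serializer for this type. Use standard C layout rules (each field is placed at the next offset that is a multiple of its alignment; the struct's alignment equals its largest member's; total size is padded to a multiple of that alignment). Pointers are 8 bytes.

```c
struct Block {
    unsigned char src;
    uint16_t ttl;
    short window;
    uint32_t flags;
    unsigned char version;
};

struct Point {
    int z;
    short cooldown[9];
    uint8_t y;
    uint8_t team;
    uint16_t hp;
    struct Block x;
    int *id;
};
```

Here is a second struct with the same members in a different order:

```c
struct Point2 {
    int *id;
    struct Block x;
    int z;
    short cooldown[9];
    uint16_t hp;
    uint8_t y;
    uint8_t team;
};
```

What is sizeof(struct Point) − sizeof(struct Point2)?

Block: @0: src [1B, align 1] → 1; +1 pad (align 2); @2: ttl [2B, align 2] → 4; @4: window [2B, align 2] → 6; +2 pad (align 4); @8: flags [4B, align 4] → 12; @12: version [1B, align 1] → 13; +3 tail pad (align 4); size 16, align 4
@0: z [4B, align 4] → 4
@4: cooldown [18B, align 2] → 22
@22: y [1B, align 1] → 23
@23: team [1B, align 1] → 24
@24: hp [2B, align 2] → 26
+2 pad (align 4)
@28: x [16B, align 4] → 44
+4 pad (align 8)
@48: id [8B, align 8] → 56
size 56, align 8
— Point2 —
@0: id [8B, align 8] → 8
@8: x [16B, align 4] → 24
@24: z [4B, align 4] → 28
@28: cooldown [18B, align 2] → 46
@46: hp [2B, align 2] → 48
@48: y [1B, align 1] → 49
@49: team [1B, align 1] → 50
+6 tail pad (align 8)
size 56, align 8
56 − 56 = 0

0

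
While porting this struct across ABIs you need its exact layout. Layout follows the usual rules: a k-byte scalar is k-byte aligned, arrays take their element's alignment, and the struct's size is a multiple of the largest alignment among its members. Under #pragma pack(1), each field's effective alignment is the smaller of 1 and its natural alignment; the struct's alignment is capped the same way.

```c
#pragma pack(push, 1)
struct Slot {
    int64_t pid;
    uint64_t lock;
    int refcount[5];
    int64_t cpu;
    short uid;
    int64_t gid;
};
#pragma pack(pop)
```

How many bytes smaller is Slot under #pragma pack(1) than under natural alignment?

10

natural layout:
  @0: pid [8B, align 8] → 8
  @8: lock [8B, align 8] → 16
  @16: refcount [20B, align 4] → 36
  +4 pad (align 8)
  @40: cpu [8B, align 8] → 48
  @48: uid [2B, align 2] → 50
  +6 pad (align 8)
  @56: gid [8B, align 8] → 64
  size 64, align 8
packed(1) layout:
  @0: pid [8B, align 1] → 8
  @8: lock [8B, align 1] → 16
  @16: refcount [20B, align 1] → 36
  @36: cpu [8B, align 1] → 44
  @44: uid [2B, align 1] → 46
  @46: gid [8B, align 1] → 54
  size 54, align 1
64 − 54 = 10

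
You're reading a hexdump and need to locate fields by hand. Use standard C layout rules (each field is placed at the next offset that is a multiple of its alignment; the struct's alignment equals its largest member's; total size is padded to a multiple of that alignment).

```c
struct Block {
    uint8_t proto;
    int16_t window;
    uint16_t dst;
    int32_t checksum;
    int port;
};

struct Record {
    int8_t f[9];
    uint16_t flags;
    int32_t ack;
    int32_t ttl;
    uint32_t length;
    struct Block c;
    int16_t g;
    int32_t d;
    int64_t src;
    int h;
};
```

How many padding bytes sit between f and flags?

Block: 0..1  proto  (1B, 1-aligned); 1..2  -- padding (1B); 2..4  window  (2B, 2-aligned); 4..6  dst  (2B, 2-aligned); 6..8  -- padding (2B); 8..12  checksum  (4B, 4-aligned); 12..16  port  (4B, 4-aligned); sizeof = 16, alignof = 4
0..9  f  (9B, 1-aligned)
9..10  -- padding (1B)
10..12  flags  (2B, 2-aligned)

1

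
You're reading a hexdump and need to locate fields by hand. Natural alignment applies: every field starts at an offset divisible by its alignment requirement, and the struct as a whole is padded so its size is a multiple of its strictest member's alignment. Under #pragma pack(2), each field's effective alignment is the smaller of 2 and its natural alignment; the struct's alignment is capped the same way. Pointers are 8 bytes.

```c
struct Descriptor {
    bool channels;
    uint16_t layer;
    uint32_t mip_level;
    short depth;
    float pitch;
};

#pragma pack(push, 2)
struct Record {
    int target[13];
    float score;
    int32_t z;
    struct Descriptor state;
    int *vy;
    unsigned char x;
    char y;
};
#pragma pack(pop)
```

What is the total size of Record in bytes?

Descriptor: @0: channels [1B, align 1] → 1; +1 pad (align 2); @2: layer [2B, align 2] → 4; @4: mip_level [4B, align 4] → 8; @8: depth [2B, align 2] → 10; +2 pad (align 4); @12: pitch [4B, align 4] → 16; size 16, align 4
@0: target [52B, align 2] → 52
@52: score [4B, align 2] → 56
@56: z [4B, align 2] → 60
@60: state [16B, align 2] → 76
@76: vy [8B, align 2] → 84
@84: x [1B, align 1] → 85
@85: y [1B, align 1] → 86
size 86, align 2

86 bytes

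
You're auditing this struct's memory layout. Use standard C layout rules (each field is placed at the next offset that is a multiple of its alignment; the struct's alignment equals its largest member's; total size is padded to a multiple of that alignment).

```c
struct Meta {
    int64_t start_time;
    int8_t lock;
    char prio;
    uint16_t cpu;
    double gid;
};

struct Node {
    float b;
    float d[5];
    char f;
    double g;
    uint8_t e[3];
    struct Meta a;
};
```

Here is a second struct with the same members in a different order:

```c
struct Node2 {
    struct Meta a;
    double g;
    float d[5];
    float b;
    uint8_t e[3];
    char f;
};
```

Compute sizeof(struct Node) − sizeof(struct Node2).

Meta: start_time at 0 (size 8, align 8) → ends 8; lock at 8 (size 1, align 1) → ends 9; prio at 9 (size 1, align 1) → ends 10; cpu at 10 (size 2, align 2) → ends 12; pad 4 to align 8 for gid; gid at 16 (size 8, align 8) → ends 24; total 24 bytes, alignment 8
b at 0 (size 4, align 4) → ends 4
d at 4 (size 20, align 4) → ends 24
f at 24 (size 1, align 1) → ends 25
pad 7 to align 8 for g
g at 32 (size 8, align 8) → ends 40
e at 40 (size 3, align 1) → ends 43
pad 5 to align 8 for a
a at 48 (size 24, align 8) → ends 72
total 72 bytes, alignment 8
— Node2 —
a at 0 (size 24, align 8) → ends 24
g at 24 (size 8, align 8) → ends 32
d at 32 (size 20, align 4) → ends 52
b at 52 (size 4, align 4) → ends 56
e at 56 (size 3, align 1) → ends 59
f at 59 (size 1, align 1) → ends 60
tail pad 4 to reach multiple of 8
total 64 bytes, alignment 8
72 − 64 = 8

8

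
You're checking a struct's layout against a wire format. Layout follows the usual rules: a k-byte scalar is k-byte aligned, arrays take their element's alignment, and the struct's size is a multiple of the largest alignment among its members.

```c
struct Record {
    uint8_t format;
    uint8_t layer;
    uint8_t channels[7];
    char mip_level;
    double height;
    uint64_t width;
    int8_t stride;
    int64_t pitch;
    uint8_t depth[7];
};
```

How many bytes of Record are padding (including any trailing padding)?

0..1  format  (1B, 1-aligned)
1..2  layer  (1B, 1-aligned)
2..9  channels  (7B, 1-aligned)
9..10  mip_level  (1B, 1-aligned)
10..16  -- padding (6B)
16..24  height  (8B, 8-aligned)
24..32  width  (8B, 8-aligned)
32..33  stride  (1B, 1-aligned)
33..40  -- padding (7B)
40..48  pitch  (8B, 8-aligned)
48..55  depth  (7B, 1-aligned)
55..56  -- tail padding (1B)
sizeof = 56, alignof = 8
data bytes 42, size 56 → padding 14

14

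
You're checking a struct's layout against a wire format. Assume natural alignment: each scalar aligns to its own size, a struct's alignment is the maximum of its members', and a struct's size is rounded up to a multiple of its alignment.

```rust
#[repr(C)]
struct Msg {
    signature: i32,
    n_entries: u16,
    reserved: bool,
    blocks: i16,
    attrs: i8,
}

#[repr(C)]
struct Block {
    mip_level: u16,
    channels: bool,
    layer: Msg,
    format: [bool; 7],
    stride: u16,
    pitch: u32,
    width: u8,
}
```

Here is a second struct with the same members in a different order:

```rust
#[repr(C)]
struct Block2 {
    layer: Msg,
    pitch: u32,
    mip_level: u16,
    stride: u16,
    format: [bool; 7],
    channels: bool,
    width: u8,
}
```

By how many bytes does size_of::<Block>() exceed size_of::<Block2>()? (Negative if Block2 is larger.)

Msg: @0: signature [4B, align 4] → 4; @4: n_entries [2B, align 2] → 6; @6: reserved [1B, align 1] → 7; +1 pad (align 2); @8: blocks [2B, align 2] → 10; @10: attrs [1B, align 1] → 11; +1 tail pad (align 4); size 12, align 4
@0: mip_level [2B, align 2] → 2
@2: channels [1B, align 1] → 3
+1 pad (align 4)
@4: layer [12B, align 4] → 16
@16: format [7B, align 1] → 23
+1 pad (align 2)
@24: stride [2B, align 2] → 26
+2 pad (align 4)
@28: pitch [4B, align 4] → 32
@32: width [1B, align 1] → 33
+3 tail pad (align 4)
size 36, align 4
— Block2 —
@0: layer [12B, align 4] → 12
@12: pitch [4B, align 4] → 16
@16: mip_level [2B, align 2] → 18
@18: stride [2B, align 2] → 20
@20: format [7B, align 1] → 27
@27: channels [1B, align 1] → 28
@28: width [1B, align 1] → 29
+3 tail pad (align 4)
size 32, align 4
36 − 32 = 4

4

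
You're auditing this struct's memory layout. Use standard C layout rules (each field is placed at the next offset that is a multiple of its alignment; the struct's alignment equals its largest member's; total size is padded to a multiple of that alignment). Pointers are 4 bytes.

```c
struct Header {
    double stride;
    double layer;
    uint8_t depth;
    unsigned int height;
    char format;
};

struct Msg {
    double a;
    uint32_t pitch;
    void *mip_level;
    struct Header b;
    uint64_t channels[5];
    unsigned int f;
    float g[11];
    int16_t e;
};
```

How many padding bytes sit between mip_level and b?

0

Header: 0..8  stride  (8B, 8-aligned); 8..16  layer  (8B, 8-aligned); 16..17  depth  (1B, 1-aligned); 17..20  -- padding (3B); 20..24  height  (4B, 4-aligned); 24..25  format  (1B, 1-aligned); 25..32  -- tail padding (7B); sizeof = 32, alignof = 8
0..8  a  (8B, 8-aligned)
8..12  pitch  (4B, 4-aligned)
12..16  mip_level  (4B, 4-aligned)
16..48  b  (32B, 8-aligned)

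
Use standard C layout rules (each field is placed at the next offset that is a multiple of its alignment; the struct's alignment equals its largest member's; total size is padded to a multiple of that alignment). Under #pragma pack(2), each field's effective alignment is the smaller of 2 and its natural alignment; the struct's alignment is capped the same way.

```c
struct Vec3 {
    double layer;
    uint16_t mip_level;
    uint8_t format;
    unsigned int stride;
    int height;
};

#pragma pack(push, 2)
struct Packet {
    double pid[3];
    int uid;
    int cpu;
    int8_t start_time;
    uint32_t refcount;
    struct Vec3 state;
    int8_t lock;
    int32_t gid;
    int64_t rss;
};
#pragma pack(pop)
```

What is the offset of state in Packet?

Vec3: layer at 0 (size 8, align 8) → ends 8; mip_level at 8 (size 2, align 2) → ends 10; format at 10 (size 1, align 1) → ends 11; pad 1 to align 4 for stride; stride at 12 (size 4, align 4) → ends 16; height at 16 (size 4, align 4) → ends 20; tail pad 4 to reach multiple of 8; total 24 bytes, alignment 8
pid at 0 (size 24, align 2) → ends 24
uid at 24 (size 4, align 2) → ends 28
cpu at 28 (size 4, align 2) → ends 32
start_time at 32 (size 1, align 1) → ends 33
pad 1 to align 2 for refcount
refcount at 34 (size 4, align 2) → ends 38
state at 38 (size 24, align 2) → ends 62

38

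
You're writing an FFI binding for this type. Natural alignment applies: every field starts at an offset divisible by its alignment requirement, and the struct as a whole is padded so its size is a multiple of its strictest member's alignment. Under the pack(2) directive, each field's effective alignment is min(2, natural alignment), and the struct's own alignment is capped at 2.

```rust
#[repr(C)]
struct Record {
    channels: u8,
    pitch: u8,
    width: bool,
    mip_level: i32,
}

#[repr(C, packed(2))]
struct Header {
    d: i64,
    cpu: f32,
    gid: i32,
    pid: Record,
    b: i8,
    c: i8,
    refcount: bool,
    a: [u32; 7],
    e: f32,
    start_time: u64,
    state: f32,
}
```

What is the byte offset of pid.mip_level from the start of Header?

20

Record: channels at 0 (size 1, align 1) → ends 1; pitch at 1 (size 1, align 1) → ends 2; width at 2 (size 1, align 1) → ends 3; pad 1 to align 4 for mip_level; mip_level at 4 (size 4, align 4) → ends 8; total 8 bytes, alignment 4
d at 0 (size 8, align 2) → ends 8
cpu at 8 (size 4, align 2) → ends 12
gid at 12 (size 4, align 2) → ends 16
pid at 16 (size 8, align 2) → ends 24
within Record: mip_level at 4
16 + 4 = 20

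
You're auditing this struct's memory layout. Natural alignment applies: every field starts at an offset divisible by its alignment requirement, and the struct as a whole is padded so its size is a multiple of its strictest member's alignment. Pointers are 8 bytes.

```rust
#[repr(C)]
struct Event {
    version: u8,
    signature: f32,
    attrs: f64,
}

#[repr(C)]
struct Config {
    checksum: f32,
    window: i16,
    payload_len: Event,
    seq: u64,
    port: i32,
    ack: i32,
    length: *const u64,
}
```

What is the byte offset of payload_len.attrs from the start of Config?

16

Event: version at 0 (size 1, align 1) → ends 1; pad 3 to align 4 for signature; signature at 4 (size 4, align 4) → ends 8; attrs at 8 (size 8, align 8) → ends 16; total 16 bytes, alignment 8
checksum at 0 (size 4, align 4) → ends 4
window at 4 (size 2, align 2) → ends 6
pad 2 to align 8 for payload_len
payload_len at 8 (size 16, align 8) → ends 24
within Event: attrs at 8
8 + 8 = 16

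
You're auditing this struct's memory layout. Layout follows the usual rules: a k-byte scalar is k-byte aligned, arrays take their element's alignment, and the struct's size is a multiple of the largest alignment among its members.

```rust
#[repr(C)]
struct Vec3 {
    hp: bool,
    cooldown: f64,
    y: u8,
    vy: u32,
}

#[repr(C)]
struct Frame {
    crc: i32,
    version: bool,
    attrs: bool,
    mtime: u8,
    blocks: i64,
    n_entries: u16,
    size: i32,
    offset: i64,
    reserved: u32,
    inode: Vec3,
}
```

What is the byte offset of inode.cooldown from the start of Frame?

48

Vec3: hp at 0 (size 1, align 1) → ends 1; pad 7 to align 8 for cooldown; cooldown at 8 (size 8, align 8) → ends 16; y at 16 (size 1, align 1) → ends 17; pad 3 to align 4 for vy; vy at 20 (size 4, align 4) → ends 24; total 24 bytes, alignment 8
crc at 0 (size 4, align 4) → ends 4
version at 4 (size 1, align 1) → ends 5
attrs at 5 (size 1, align 1) → ends 6
mtime at 6 (size 1, align 1) → ends 7
pad 1 to align 8 for blocks
blocks at 8 (size 8, align 8) → ends 16
n_entries at 16 (size 2, align 2) → ends 18
pad 2 to align 4 for size
size at 20 (size 4, align 4) → ends 24
offset at 24 (size 8, align 8) → ends 32
reserved at 32 (size 4, align 4) → ends 36
pad 4 to align 8 for inode
inode at 40 (size 24, align 8) → ends 64
within Vec3: cooldown at 8
40 + 8 = 48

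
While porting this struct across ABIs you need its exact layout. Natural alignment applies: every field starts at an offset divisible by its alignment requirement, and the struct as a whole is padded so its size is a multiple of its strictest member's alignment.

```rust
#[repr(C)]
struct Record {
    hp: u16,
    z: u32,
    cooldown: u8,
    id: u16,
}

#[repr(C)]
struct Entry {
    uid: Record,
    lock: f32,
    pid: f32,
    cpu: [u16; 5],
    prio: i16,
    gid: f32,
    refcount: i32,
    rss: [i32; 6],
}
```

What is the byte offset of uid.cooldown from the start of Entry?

Record: @0: hp [2B, align 2] → 2; +2 pad (align 4); @4: z [4B, align 4] → 8; @8: cooldown [1B, align 1] → 9; +1 pad (align 2); @10: id [2B, align 2] → 12; size 12, align 4
@0: uid [12B, align 4] → 12
within Record: cooldown at 8
0 + 8 = 8

8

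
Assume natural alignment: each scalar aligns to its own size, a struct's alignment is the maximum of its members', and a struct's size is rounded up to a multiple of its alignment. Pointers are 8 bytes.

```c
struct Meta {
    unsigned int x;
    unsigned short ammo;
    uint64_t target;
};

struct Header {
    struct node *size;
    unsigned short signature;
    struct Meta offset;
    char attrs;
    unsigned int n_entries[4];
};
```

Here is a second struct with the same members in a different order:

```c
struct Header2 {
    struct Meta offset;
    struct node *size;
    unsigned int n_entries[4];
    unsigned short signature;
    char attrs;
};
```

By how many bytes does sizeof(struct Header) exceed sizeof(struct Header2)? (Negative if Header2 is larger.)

8

Meta: 0..4  x  (4B, 4-aligned); 4..6  ammo  (2B, 2-aligned); 6..8  -- padding (2B); 8..16  target  (8B, 8-aligned); sizeof = 16, alignof = 8
0..8  size  (8B, 8-aligned)
8..10  signature  (2B, 2-aligned)
10..16  -- padding (6B)
16..32  offset  (16B, 8-aligned)
32..33  attrs  (1B, 1-aligned)
33..36  -- padding (3B)
36..52  n_entries  (16B, 4-aligned)
52..56  -- tail padding (4B)
sizeof = 56, alignof = 8
— Header2 —
0..16  offset  (16B, 8-aligned)
16..24  size  (8B, 8-aligned)
24..40  n_entries  (16B, 4-aligned)
40..42  signature  (2B, 2-aligned)
42..43  attrs  (1B, 1-aligned)
43..48  -- tail padding (5B)
sizeof = 48, alignof = 8
56 − 48 = 8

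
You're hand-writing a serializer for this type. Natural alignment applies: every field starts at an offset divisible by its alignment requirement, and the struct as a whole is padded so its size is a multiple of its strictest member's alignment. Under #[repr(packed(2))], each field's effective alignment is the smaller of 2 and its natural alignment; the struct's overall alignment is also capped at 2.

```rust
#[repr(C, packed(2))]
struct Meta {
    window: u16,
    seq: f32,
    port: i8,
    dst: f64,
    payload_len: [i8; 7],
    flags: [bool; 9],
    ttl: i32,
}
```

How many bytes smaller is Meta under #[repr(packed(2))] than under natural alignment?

natural layout:
  0..2  window  (2B, 2-aligned)
  2..4  -- padding (2B)
  4..8  seq  (4B, 4-aligned)
  8..9  port  (1B, 1-aligned)
  9..16  -- padding (7B)
  16..24  dst  (8B, 8-aligned)
  24..31  payload_len  (7B, 1-aligned)
  31..40  flags  (9B, 1-aligned)
  40..44  ttl  (4B, 4-aligned)
  44..48  -- tail padding (4B)
  sizeof = 48, alignof = 8
packed(2) layout:
  0..2  window  (2B, 2-aligned)
  2..6  seq  (4B, 2-aligned)
  6..7  port  (1B, 1-aligned)
  7..8  -- padding (1B)
  8..16  dst  (8B, 2-aligned)
  16..23  payload_len  (7B, 1-aligned)
  23..32  flags  (9B, 1-aligned)
  32..36  ttl  (4B, 2-aligned)
  sizeof = 36, alignof = 2
48 − 36 = 12

12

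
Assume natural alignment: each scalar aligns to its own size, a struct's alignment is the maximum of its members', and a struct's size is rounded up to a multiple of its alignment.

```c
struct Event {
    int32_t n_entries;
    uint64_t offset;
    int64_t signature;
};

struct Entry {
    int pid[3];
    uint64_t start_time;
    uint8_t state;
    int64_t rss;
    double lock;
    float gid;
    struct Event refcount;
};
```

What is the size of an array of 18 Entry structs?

Event: n_entries at 0 (size 4, align 4) → ends 4; pad 4 to align 8 for offset; offset at 8 (size 8, align 8) → ends 16; signature at 16 (size 8, align 8) → ends 24; total 24 bytes, alignment 8
pid at 0 (size 12, align 4) → ends 12
pad 4 to align 8 for start_time
start_time at 16 (size 8, align 8) → ends 24
state at 24 (size 1, align 1) → ends 25
pad 7 to align 8 for rss
rss at 32 (size 8, align 8) → ends 40
lock at 40 (size 8, align 8) → ends 48
gid at 48 (size 4, align 4) → ends 52
pad 4 to align 8 for refcount
refcount at 56 (size 24, align 8) → ends 80
total 80 bytes, alignment 8
array of 18: 18 × 80 = 1440

1440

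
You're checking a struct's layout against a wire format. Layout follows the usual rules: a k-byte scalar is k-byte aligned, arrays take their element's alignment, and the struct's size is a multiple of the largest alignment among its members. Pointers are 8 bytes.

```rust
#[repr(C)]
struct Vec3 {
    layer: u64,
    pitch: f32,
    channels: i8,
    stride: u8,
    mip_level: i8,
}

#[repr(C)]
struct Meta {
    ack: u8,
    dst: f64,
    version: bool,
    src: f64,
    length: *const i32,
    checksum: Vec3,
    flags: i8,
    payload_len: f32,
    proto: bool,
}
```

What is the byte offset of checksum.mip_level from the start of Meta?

Vec3: @0: layer [8B, align 8] → 8; @8: pitch [4B, align 4] → 12; @12: channels [1B, align 1] → 13; @13: stride [1B, align 1] → 14; @14: mip_level [1B, align 1] → 15; +1 tail pad (align 8); size 16, align 8
@0: ack [1B, align 1] → 1
+7 pad (align 8)
@8: dst [8B, align 8] → 16
@16: version [1B, align 1] → 17
+7 pad (align 8)
@24: src [8B, align 8] → 32
@32: length [8B, align 8] → 40
@40: checksum [16B, align 8] → 56
within Vec3: mip_level at 14
40 + 14 = 54

54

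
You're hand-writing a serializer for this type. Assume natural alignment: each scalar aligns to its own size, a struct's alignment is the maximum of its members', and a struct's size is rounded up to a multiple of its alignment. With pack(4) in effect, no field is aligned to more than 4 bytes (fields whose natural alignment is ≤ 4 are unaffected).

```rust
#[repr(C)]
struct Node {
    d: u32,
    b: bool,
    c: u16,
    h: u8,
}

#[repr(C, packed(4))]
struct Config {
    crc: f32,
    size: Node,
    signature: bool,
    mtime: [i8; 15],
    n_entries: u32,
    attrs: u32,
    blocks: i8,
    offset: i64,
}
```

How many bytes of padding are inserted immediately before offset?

Node: @0: d [4B, align 4] → 4; @4: b [1B, align 1] → 5; +1 pad (align 2); @6: c [2B, align 2] → 8; @8: h [1B, align 1] → 9; +3 tail pad (align 4); size 12, align 4
@0: crc [4B, align 4] → 4
@4: size [12B, align 4] → 16
@16: signature [1B, align 1] → 17
@17: mtime [15B, align 1] → 32
@32: n_entries [4B, align 4] → 36
@36: attrs [4B, align 4] → 40
@40: blocks [1B, align 1] → 41
+3 pad (align 4)
@44: offset [8B, align 4] → 52

3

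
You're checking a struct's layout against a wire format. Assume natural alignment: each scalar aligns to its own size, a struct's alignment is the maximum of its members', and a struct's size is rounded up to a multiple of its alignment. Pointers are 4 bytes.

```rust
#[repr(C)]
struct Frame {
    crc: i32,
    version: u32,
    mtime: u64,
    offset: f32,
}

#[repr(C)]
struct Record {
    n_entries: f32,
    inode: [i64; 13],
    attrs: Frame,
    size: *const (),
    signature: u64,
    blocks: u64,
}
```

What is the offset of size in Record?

Frame: @0: crc [4B, align 4] → 4; @4: version [4B, align 4] → 8; @8: mtime [8B, align 8] → 16; @16: offset [4B, align 4] → 20; +4 tail pad (align 8); size 24, align 8
@0: n_entries [4B, align 4] → 4
+4 pad (align 8)
@8: inode [104B, align 8] → 112
@112: attrs [24B, align 8] → 136
@136: size [4B, align 4] → 140

136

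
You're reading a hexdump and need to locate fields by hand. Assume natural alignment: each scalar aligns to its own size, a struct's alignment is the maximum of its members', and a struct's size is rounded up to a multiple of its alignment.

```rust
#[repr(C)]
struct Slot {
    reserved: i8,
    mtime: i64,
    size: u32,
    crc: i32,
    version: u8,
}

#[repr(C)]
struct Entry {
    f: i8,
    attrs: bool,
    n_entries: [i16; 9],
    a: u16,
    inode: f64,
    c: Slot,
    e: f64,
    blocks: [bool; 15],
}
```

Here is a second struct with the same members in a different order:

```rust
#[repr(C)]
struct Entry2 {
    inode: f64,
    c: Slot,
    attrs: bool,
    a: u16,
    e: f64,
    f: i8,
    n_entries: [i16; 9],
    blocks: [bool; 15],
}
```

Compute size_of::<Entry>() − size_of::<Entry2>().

-8

Slot: reserved at 0 (size 1, align 1) → ends 1; pad 7 to align 8 for mtime; mtime at 8 (size 8, align 8) → ends 16; size at 16 (size 4, align 4) → ends 20; crc at 20 (size 4, align 4) → ends 24; version at 24 (size 1, align 1) → ends 25; tail pad 7 to reach multiple of 8; total 32 bytes, alignment 8
f at 0 (size 1, align 1) → ends 1
attrs at 1 (size 1, align 1) → ends 2
n_entries at 2 (size 18, align 2) → ends 20
a at 20 (size 2, align 2) → ends 22
pad 2 to align 8 for inode
inode at 24 (size 8, align 8) → ends 32
c at 32 (size 32, align 8) → ends 64
e at 64 (size 8, align 8) → ends 72
blocks at 72 (size 15, align 1) → ends 87
tail pad 1 to reach multiple of 8
total 88 bytes, alignment 8
— Entry2 —
inode at 0 (size 8, align 8) → ends 8
c at 8 (size 32, align 8) → ends 40
attrs at 40 (size 1, align 1) → ends 41
pad 1 to align 2 for a
a at 42 (size 2, align 2) → ends 44
pad 4 to align 8 for e
e at 48 (size 8, align 8) → ends 56
f at 56 (size 1, align 1) → ends 57
pad 1 to align 2 for n_entries
n_entries at 58 (size 18, align 2) → ends 76
blocks at 76 (size 15, align 1) → ends 91
tail pad 5 to reach multiple of 8
total 96 bytes, alignment 8
88 − 96 = -8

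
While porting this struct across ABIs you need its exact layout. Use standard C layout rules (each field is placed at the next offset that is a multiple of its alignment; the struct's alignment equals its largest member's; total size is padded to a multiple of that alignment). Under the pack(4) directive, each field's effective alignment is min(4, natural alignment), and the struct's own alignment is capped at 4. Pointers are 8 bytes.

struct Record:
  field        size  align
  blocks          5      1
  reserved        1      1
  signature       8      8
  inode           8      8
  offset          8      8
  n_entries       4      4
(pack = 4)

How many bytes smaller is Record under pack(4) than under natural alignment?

natural layout:
  @0: blocks [5B, align 1] → 5
  @5: reserved [1B, align 1] → 6
  +2 pad (align 8)
  @8: signature [8B, align 8] → 16
  @16: inode [8B, align 8] → 24
  @24: offset [8B, align 8] → 32
  @32: n_entries [4B, align 4] → 36
  +4 tail pad (align 8)
  size 40, align 8
packed(4) layout:
  @0: blocks [5B, align 1] → 5
  @5: reserved [1B, align 1] → 6
  +2 pad (align 4)
  @8: signature [8B, align 4] → 16
  @16: inode [8B, align 4] → 24
  @24: offset [8B, align 4] → 32
  @32: n_entries [4B, align 4] → 36
  size 36, align 4
40 − 36 = 4

4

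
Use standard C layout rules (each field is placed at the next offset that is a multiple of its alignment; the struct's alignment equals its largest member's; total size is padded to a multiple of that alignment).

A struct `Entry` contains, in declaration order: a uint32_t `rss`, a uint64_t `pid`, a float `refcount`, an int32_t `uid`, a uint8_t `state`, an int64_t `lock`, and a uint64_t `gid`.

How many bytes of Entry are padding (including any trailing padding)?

11

rss at 0 (size 4, align 4) → ends 4
pad 4 to align 8 for pid
pid at 8 (size 8, align 8) → ends 16
refcount at 16 (size 4, align 4) → ends 20
uid at 20 (size 4, align 4) → ends 24
state at 24 (size 1, align 1) → ends 25
pad 7 to align 8 for lock
lock at 32 (size 8, align 8) → ends 40
gid at 40 (size 8, align 8) → ends 48
total 48 bytes, alignment 8
data bytes 37, size 48 → padding 11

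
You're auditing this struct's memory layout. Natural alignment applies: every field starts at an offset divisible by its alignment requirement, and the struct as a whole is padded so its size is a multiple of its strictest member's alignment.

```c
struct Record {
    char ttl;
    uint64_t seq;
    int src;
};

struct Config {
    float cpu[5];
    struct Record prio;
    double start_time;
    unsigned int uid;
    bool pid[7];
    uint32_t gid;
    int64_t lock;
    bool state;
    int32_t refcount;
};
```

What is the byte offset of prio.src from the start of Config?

Record: 0..1  ttl  (1B, 1-aligned); 1..8  -- padding (7B); 8..16  seq  (8B, 8-aligned); 16..20  src  (4B, 4-aligned); 20..24  -- tail padding (4B); sizeof = 24, alignof = 8
0..20  cpu  (20B, 4-aligned)
20..24  -- padding (4B)
24..48  prio  (24B, 8-aligned)
within Record: src at 16
24 + 16 = 40

40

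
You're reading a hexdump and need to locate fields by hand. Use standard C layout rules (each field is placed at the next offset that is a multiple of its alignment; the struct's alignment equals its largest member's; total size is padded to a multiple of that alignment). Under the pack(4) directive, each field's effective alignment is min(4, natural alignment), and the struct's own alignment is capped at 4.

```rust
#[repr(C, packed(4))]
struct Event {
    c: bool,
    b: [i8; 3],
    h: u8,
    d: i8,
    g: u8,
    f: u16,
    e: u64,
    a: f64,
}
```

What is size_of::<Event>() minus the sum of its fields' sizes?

3

@0: c [1B, align 1] → 1
@1: b [3B, align 1] → 4
@4: h [1B, align 1] → 5
@5: d [1B, align 1] → 6
@6: g [1B, align 1] → 7
+1 pad (align 2)
@8: f [2B, align 2] → 10
+2 pad (align 4)
@12: e [8B, align 4] → 20
@20: a [8B, align 4] → 28
size 28, align 4
data bytes 25, size 28 → padding 3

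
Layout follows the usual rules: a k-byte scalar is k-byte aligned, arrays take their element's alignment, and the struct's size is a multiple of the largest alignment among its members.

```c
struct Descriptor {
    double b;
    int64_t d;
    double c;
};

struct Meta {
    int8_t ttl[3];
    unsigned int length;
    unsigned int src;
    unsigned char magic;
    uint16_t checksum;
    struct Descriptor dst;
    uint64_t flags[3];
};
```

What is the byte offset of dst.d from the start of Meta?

24

Descriptor: b at 0 (size 8, align 8) → ends 8; d at 8 (size 8, align 8) → ends 16; c at 16 (size 8, align 8) → ends 24; total 24 bytes, alignment 8
ttl at 0 (size 3, align 1) → ends 3
pad 1 to align 4 for length
length at 4 (size 4, align 4) → ends 8
src at 8 (size 4, align 4) → ends 12
magic at 12 (size 1, align 1) → ends 13
pad 1 to align 2 for checksum
checksum at 14 (size 2, align 2) → ends 16
dst at 16 (size 24, align 8) → ends 40
within Descriptor: d at 8
16 + 8 = 24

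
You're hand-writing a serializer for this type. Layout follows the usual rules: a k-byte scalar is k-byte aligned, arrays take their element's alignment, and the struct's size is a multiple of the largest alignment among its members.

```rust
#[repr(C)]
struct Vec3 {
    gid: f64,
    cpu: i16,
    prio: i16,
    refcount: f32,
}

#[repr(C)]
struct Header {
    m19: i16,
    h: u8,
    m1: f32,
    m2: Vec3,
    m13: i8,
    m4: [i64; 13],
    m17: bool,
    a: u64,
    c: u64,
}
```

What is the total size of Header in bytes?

160 bytes

Vec3: gid at 0 (size 8, align 8) → ends 8; cpu at 8 (size 2, align 2) → ends 10; prio at 10 (size 2, align 2) → ends 12; refcount at 12 (size 4, align 4) → ends 16; total 16 bytes, alignment 8
m19 at 0 (size 2, align 2) → ends 2
h at 2 (size 1, align 1) → ends 3
pad 1 to align 4 for m1
m1 at 4 (size 4, align 4) → ends 8
m2 at 8 (size 16, align 8) → ends 24
m13 at 24 (size 1, align 1) → ends 25
pad 7 to align 8 for m4
m4 at 32 (size 104, align 8) → ends 136
m17 at 136 (size 1, align 1) → ends 137
pad 7 to align 8 for a
a at 144 (size 8, align 8) → ends 152
c at 152 (size 8, align 8) → ends 160
total 160 bytes, alignment 8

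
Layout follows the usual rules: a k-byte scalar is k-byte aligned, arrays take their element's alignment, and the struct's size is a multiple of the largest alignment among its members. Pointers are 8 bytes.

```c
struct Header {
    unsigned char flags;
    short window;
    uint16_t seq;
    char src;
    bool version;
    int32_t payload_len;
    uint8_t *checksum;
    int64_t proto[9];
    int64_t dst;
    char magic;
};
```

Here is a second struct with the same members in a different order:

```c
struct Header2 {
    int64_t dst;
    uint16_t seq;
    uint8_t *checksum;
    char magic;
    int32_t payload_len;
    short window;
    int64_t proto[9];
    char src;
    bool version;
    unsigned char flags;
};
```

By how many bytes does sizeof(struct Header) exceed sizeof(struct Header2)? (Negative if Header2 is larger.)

-8

0..1  flags  (1B, 1-aligned)
1..2  -- padding (1B)
2..4  window  (2B, 2-aligned)
4..6  seq  (2B, 2-aligned)
6..7  src  (1B, 1-aligned)
7..8  version  (1B, 1-aligned)
8..12  payload_len  (4B, 4-aligned)
12..16  -- padding (4B)
16..24  checksum  (8B, 8-aligned)
24..96  proto  (72B, 8-aligned)
96..104  dst  (8B, 8-aligned)
104..105  magic  (1B, 1-aligned)
105..112  -- tail padding (7B)
sizeof = 112, alignof = 8
— Header2 —
0..8  dst  (8B, 8-aligned)
8..10  seq  (2B, 2-aligned)
10..16  -- padding (6B)
16..24  checksum  (8B, 8-aligned)
24..25  magic  (1B, 1-aligned)
25..28  -- padding (3B)
28..32  payload_len  (4B, 4-aligned)
32..34  window  (2B, 2-aligned)
34..40  -- padding (6B)
40..112  proto  (72B, 8-aligned)
112..113  src  (1B, 1-aligned)
113..114  version  (1B, 1-aligned)
114..115  flags  (1B, 1-aligned)
115..120  -- tail padding (5B)
sizeof = 120, alignof = 8
112 − 120 = -8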